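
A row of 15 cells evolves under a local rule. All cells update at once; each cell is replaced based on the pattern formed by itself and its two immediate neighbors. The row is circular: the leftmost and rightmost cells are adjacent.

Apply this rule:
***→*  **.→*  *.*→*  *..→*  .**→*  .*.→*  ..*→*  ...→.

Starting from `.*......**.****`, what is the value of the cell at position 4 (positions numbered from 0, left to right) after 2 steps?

.

***....********
****..*********
position 4 holds .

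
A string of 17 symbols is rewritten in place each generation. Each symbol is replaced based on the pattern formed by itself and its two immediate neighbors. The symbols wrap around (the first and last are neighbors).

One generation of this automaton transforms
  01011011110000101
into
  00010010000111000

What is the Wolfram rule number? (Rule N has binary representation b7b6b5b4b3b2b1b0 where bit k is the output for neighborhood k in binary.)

11

position 7: 111 → 0  (bit 7 = 0)
position 4: 110 → 0  (bit 6 = 0)
position 0: 101 → 0  (bit 5 = 0)
position 10: 100 → 0  (bit 4 = 0)
position 3: 011 → 1  (bit 3 = 1)
position 1: 010 → 0  (bit 2 = 0)
position 13: 001 → 1  (bit 1 = 1)
position 11: 000 → 1  (bit 0 = 1)
bits b7..b0 = 00001011 = 11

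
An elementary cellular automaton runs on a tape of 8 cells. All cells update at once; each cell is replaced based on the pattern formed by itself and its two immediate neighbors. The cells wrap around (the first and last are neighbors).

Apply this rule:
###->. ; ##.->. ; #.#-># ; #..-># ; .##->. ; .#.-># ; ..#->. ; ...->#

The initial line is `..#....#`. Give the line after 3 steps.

.####.##

#.####.#
.#....#.
.####.##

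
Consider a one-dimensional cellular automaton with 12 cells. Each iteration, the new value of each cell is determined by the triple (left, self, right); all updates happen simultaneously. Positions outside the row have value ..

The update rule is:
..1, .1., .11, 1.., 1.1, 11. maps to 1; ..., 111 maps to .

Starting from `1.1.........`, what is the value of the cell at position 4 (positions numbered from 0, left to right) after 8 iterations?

iteration 1: 1111........
iteration 2: 1..11.......
iteration 3: 111111......
iteration 4: 1....11.....
iteration 5: 11..1111....
iteration 6: 11111..11...
iteration 7: 1...111111..
iteration 8: 11.11....11.
position 4 holds 1

1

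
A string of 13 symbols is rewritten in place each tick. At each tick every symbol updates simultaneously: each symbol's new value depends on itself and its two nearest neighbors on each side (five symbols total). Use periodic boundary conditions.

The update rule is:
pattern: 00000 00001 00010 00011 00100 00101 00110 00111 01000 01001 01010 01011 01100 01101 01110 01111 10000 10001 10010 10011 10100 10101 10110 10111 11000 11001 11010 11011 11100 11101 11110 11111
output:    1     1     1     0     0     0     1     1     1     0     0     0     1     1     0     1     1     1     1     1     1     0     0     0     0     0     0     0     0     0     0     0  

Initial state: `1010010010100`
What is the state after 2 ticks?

0010100100101
0100101001001

0100101001001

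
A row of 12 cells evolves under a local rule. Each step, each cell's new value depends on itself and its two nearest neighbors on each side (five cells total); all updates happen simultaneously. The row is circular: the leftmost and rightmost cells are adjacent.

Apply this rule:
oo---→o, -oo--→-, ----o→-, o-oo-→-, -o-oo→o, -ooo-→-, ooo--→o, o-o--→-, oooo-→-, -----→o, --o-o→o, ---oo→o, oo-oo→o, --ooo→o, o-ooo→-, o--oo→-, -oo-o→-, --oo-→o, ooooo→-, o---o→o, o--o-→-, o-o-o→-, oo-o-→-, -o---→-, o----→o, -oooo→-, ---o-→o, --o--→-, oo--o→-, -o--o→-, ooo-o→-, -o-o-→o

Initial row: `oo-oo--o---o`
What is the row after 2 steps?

----ooo-oo-o

step 1: --o------ooo
step 2: ----ooo-oo-o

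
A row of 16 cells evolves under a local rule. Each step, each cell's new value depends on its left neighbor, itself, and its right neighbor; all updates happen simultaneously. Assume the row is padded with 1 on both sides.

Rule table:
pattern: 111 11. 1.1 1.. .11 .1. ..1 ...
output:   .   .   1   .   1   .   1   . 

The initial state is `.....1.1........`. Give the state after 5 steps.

1.1........11.11

step 1: ....1.1........1
step 2: ...1.1........11
step 3: ..1.1........11.
step 4: .1.1........11.1
step 5: 1.1........11.11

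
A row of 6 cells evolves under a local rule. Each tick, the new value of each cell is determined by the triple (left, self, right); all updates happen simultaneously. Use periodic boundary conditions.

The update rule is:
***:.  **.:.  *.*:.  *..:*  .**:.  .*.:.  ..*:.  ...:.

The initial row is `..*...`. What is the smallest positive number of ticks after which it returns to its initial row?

tick 1: ...*..
tick 2: ....*.
tick 3: .....*
tick 4: *.....
tick 5: .*....
tick 6: ..*...

6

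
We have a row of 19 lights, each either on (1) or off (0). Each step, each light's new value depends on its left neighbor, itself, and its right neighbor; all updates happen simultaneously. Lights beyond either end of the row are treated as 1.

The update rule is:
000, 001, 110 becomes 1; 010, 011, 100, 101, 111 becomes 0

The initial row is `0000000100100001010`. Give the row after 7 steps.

0111000010111001000

0111111001001110000
0000001010010010111
0111110000100100000
0000010111001001111
0111100001010010000
0000101110000100111
0111000010111001000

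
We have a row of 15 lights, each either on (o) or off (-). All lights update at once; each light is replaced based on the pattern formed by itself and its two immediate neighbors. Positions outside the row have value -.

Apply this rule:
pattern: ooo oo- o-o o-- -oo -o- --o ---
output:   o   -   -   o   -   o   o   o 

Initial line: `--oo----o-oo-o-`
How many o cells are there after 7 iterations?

iteration 1: oo--ooooo----oo
iteration 2: --oo-ooo-oooo--
iteration 3: oo----o---oo-oo
iteration 4: --oooooooo-----
iteration 5: oo-oooooo-ooooo
iteration 6: ----oooo---ooo-
iteration 7: oooo-oo-ooo-o-o
count of o: 11

11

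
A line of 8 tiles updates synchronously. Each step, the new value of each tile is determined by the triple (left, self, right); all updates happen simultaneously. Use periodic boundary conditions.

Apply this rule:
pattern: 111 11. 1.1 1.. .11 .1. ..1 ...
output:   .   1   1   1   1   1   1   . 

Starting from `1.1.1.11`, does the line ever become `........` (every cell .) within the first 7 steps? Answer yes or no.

no

1111111.
1.....11
11...11.
111.1111
..111...
.11.11..
1111111.
step 7 is 1111111., still not uniform .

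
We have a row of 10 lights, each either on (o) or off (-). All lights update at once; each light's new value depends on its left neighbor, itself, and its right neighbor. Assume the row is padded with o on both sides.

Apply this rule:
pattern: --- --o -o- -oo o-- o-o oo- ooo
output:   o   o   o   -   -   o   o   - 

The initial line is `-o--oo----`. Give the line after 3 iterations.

oo-o-o-ooo
-oooooo---
o-----o-oo

o-----o-oo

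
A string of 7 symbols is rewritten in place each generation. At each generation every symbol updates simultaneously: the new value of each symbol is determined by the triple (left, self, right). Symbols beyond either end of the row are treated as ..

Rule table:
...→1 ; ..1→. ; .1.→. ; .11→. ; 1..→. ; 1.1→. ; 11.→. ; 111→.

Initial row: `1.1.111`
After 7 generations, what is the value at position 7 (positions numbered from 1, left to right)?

generation 1: .......
generation 2: 1111111
generation 3: .......  (repeats generation 1; period 2)
generation 7: .......
position 7 holds .

.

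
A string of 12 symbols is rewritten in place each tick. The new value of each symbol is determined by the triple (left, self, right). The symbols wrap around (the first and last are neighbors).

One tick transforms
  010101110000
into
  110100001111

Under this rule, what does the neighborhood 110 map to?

At position 7 the neighborhood is 110; the next row has 0 there.

0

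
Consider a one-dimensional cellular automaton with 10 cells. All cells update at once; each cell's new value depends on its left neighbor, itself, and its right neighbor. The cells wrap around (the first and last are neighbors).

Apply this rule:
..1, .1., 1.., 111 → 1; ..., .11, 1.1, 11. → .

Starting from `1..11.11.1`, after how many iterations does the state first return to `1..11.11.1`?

6

.11.......
1..1......
11111....1
1111.1..1.
.11..1111.
1..11.11.1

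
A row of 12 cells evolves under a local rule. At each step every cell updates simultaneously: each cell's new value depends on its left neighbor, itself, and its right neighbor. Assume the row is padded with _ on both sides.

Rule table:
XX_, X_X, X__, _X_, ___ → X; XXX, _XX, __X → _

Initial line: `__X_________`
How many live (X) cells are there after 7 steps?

X_XXXXXXXXXX
XX_________X
_XXXXXXXXX_X
_________XXX
XXXXXXXX___X
_______XXX_X
XXXXXX___XXX
count of X: 9

9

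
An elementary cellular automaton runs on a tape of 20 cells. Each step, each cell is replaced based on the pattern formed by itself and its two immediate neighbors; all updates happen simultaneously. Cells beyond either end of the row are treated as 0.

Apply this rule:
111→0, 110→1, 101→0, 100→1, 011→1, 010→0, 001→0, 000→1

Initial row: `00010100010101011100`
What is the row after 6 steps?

01000100110011001100

11000011000000010111
11111011111111000101
10001010000001110000
01100001111101011111
01111101000100010001
01000100110011001100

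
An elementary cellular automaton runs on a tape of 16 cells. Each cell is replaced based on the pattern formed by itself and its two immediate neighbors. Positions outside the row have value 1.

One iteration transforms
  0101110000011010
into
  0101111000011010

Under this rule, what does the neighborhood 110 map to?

At position 5 the neighborhood is 110; the next row has 1 there.

1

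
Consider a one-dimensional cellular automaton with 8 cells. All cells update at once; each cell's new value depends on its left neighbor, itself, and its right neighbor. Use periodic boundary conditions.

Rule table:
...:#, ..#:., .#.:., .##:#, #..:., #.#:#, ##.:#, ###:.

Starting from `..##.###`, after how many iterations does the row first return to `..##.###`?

4

..####.#
..#..##.
#....##.
..##.###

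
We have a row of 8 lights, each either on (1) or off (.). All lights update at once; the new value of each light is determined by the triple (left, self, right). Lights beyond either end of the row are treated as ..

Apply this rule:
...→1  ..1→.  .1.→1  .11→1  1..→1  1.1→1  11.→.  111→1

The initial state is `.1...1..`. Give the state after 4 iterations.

.111.111
.11.111.
.1.111.1
.1111.11

.1111.11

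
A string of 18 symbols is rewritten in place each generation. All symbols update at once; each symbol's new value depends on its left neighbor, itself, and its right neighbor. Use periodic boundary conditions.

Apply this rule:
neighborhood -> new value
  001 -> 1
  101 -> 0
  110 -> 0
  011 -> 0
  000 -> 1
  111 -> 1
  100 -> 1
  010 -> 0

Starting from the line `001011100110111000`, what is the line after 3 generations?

000101111011011101

110001011000010111
101110000111100011
000101111011011101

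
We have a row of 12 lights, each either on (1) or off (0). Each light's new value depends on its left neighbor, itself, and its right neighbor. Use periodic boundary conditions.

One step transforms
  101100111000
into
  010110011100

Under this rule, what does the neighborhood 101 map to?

At position 1 the neighborhood is 101; the next row has 1 there.

1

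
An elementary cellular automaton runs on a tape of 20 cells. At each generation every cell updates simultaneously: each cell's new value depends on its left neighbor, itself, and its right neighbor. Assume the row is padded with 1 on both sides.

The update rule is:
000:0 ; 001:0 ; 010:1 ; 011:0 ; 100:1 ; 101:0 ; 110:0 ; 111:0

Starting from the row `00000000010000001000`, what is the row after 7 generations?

01100110000000011010

10000000011000001100
01000000000100000010
01100000000110000010
00010000000001000010
10011000000001100010
01000100000000010010
01100110000000011010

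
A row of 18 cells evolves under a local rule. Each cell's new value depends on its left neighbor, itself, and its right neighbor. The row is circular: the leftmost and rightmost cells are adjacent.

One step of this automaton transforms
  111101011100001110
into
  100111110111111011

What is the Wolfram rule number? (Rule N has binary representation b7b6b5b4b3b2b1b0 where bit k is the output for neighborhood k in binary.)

127

position 1: 111 → 0  (bit 7 = 0)
position 3: 110 → 1  (bit 6 = 1)
position 4: 101 → 1  (bit 5 = 1)
position 10: 100 → 1  (bit 4 = 1)
position 0: 011 → 1  (bit 3 = 1)
position 5: 010 → 1  (bit 2 = 1)
position 13: 001 → 1  (bit 1 = 1)
position 11: 000 → 1  (bit 0 = 1)
bits b7..b0 = 01111111 = 127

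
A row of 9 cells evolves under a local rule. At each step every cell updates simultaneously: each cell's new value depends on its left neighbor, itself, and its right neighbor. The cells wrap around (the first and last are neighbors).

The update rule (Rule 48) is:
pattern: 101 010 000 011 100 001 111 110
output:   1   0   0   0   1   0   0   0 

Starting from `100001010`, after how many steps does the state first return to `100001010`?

010000101
101000010
010100001
101010000
010101000
001010100
000101010
000010101
100001010

9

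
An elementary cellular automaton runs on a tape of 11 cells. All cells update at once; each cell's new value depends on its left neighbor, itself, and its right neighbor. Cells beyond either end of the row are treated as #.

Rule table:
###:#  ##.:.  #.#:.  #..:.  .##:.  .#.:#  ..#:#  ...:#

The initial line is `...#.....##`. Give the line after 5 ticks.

.######....

tick 1: .###.####.#
tick 2: ..#...##...
tick 3: .##.##...##
tick 4: .......##.#
tick 5: .######....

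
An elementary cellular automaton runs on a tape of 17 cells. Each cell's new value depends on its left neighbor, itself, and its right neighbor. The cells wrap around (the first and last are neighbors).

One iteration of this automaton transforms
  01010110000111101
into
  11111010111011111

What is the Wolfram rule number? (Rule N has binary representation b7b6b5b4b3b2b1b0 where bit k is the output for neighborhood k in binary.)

231

position 12: 111 → 1  (bit 7 = 1)
position 6: 110 → 1  (bit 6 = 1)
position 0: 101 → 1  (bit 5 = 1)
position 7: 100 → 0  (bit 4 = 0)
position 5: 011 → 0  (bit 3 = 0)
position 1: 010 → 1  (bit 2 = 1)
position 10: 001 → 1  (bit 1 = 1)
position 8: 000 → 1  (bit 0 = 1)
bits b7..b0 = 11100111 = 231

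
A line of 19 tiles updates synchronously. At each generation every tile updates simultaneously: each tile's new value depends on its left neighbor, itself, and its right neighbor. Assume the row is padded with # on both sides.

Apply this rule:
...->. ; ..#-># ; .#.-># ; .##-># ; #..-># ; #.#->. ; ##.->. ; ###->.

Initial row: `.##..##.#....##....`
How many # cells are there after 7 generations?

14

generation 1: .#.###..##..##.#..#
generation 2: .#.#..###.###..####
generation 3: .#.####...#..###...
generation 4: .#.#...#.#####..#.#
generation 5: .#.##.##.#....###.#
generation 6: .#.#..#..##..##...#
generation 7: .#.#######.###.#.##
count of #: 14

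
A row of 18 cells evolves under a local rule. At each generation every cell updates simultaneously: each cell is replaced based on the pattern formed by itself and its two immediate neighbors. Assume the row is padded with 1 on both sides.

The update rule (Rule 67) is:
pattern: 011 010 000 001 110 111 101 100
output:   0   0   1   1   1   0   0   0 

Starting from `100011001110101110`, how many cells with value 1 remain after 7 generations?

8

generation 1: 101101010010000010
generation 2: 100100000100111100
generation 3: 101001111001000101
generation 4: 100010001010011000
generation 5: 101100110000101011
generation 6: 100101010111000000
generation 7: 101000000001011111
count of 1: 8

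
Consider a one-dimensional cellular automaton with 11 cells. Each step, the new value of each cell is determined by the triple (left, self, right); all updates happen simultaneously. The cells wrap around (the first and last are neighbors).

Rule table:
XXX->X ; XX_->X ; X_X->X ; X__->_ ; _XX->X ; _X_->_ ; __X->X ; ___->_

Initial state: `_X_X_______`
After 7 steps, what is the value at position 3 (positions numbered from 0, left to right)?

X_X________
_X________X
X________X_
________X_X
_______X_X_
______X_X__
_____X_X___
position 3 holds _

_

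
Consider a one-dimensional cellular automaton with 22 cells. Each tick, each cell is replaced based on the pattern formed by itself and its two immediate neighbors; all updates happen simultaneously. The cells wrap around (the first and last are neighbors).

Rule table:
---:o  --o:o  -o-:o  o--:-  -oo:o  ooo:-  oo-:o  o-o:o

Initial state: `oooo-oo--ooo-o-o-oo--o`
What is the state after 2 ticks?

---oooo-oo-oooooooo-oo
-ooo--oooooo------oooo

-ooo--oooooo------oooo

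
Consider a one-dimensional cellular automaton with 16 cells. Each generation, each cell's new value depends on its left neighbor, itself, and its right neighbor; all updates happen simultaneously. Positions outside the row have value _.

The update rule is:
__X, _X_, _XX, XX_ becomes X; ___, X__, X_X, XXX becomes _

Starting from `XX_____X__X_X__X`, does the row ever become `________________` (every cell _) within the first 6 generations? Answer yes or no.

XX____XX_XX_X_XX
XX___XXX_XX_X_XX
XX__XX_X_XX_X_XX
XX_XXX_X_XX_X_XX
XX_X_X_X_XX_X_XX
XX_X_X_X_XX_X_XX
generation 6 is XX_X_X_X_XX_X_XX, still not uniform _

no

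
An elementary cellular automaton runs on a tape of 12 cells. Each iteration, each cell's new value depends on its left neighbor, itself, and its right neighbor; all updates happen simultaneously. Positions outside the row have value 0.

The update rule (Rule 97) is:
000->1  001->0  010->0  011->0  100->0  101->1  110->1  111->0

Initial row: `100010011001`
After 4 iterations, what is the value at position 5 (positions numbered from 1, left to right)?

1

001000001000
100011100011
001000101001
100010010000
position 5 holds 1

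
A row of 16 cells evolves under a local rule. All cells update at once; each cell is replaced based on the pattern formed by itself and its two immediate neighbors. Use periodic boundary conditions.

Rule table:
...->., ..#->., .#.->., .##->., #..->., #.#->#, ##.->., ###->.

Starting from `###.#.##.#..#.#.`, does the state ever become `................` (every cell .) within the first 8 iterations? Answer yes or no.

yes

iteration 1: ...#.#..#....#.#
iteration 2: ....#.........#.
iteration 3: ................
all cells are . at iteration 3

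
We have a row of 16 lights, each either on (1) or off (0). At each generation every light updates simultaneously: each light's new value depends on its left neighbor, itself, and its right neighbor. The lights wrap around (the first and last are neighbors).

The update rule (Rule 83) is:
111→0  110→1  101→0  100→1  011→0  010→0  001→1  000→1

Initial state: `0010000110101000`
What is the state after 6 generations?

0000100111100001

generation 1: 1101111010000111
generation 2: 0100001001111000
generation 3: 1011110110001111
generation 4: 1000010011110000
generation 5: 0111101100011111
generation 6: 0000100111100001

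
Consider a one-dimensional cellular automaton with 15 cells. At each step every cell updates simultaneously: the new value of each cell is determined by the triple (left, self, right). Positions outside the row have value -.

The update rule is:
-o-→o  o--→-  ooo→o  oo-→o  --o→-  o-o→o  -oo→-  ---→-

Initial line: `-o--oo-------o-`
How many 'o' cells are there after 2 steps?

step 1: -o---o-------o-
step 2: -o---o-------o-
count of o: 3

3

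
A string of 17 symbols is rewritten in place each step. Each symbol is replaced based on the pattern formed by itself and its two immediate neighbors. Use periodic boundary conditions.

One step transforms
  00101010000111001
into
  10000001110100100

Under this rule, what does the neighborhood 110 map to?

At position 13 the neighborhood is 110; the next row has 0 there.

0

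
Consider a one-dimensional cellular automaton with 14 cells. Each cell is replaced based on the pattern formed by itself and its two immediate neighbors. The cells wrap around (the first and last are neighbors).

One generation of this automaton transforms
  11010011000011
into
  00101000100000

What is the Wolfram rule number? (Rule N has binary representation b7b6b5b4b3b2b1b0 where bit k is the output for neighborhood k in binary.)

48

position 0: 111 → 0  (bit 7 = 0)
position 1: 110 → 0  (bit 6 = 0)
position 2: 101 → 1  (bit 5 = 1)
position 4: 100 → 1  (bit 4 = 1)
position 6: 011 → 0  (bit 3 = 0)
position 3: 010 → 0  (bit 2 = 0)
position 5: 001 → 0  (bit 1 = 0)
position 9: 000 → 0  (bit 0 = 0)
bits b7..b0 = 00110000 = 48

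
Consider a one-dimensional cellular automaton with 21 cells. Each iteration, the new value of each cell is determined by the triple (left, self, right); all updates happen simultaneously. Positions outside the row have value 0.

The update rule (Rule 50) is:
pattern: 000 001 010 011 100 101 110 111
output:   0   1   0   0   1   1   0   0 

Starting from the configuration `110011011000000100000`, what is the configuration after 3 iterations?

001100100100001010000
010011011010010101000
101100100101101010100

101100100101101010100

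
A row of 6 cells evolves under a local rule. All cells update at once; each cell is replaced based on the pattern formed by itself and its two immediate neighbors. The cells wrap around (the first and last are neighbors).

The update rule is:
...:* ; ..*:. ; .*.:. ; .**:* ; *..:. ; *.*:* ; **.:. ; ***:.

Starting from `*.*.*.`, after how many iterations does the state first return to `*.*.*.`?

.*.*.*
*.*.*.

2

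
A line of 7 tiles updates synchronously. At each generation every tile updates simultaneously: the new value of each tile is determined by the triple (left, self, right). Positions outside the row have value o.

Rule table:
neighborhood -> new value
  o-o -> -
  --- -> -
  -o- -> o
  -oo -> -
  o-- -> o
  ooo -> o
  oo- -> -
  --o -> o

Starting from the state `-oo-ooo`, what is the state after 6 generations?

----o--

-----oo
o---o-o
-o-oo--
-o---oo
-oo-o-o
----o--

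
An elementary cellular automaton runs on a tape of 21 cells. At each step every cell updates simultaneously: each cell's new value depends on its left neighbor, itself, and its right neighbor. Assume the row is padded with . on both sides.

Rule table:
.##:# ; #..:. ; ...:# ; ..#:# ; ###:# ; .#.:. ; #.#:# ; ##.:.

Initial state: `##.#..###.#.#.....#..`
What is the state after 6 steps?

###.#.#..####..#..#..

#.#..###.#.#..####..#
.#..###.#.#..####..#.
#..###.#.#..####..#..
..###.#.#..####..#..#
####.#.#..####..#..#.
###.#.#..####..#..#..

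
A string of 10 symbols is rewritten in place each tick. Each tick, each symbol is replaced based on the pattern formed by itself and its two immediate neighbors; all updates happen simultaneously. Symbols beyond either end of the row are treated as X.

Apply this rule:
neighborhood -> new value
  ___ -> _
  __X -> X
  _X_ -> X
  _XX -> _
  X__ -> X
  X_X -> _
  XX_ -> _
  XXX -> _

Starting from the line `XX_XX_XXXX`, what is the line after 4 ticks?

_XX____XX_

__________
X________X
_X______X_
_XX____XX_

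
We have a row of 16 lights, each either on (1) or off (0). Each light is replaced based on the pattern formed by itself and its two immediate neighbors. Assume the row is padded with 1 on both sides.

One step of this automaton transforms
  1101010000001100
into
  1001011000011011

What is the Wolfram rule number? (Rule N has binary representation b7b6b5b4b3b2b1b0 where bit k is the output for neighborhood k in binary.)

position 0: 111 → 1  (bit 7 = 1)
position 1: 110 → 0  (bit 6 = 0)
position 2: 101 → 0  (bit 5 = 0)
position 6: 100 → 1  (bit 4 = 1)
position 12: 011 → 1  (bit 3 = 1)
position 3: 010 → 1  (bit 2 = 1)
position 11: 001 → 1  (bit 1 = 1)
position 7: 000 → 0  (bit 0 = 0)
bits b7..b0 = 10011110 = 158

158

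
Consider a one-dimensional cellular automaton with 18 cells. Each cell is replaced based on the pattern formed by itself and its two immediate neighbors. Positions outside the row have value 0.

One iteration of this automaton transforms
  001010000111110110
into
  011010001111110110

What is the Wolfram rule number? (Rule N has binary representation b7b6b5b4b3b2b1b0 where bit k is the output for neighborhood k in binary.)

position 10: 111 → 1  (bit 7 = 1)
position 13: 110 → 1  (bit 6 = 1)
position 3: 101 → 0  (bit 5 = 0)
position 5: 100 → 0  (bit 4 = 0)
position 9: 011 → 1  (bit 3 = 1)
position 2: 010 → 1  (bit 2 = 1)
position 1: 001 → 1  (bit 1 = 1)
position 0: 000 → 0  (bit 0 = 0)
bits b7..b0 = 11001110 = 206

206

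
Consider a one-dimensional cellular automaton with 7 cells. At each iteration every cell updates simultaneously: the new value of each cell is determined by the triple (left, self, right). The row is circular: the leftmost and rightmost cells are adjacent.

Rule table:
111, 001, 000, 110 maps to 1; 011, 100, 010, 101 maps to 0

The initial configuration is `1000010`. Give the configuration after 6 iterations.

1111100

iteration 1: 0011100
iteration 2: 1101101
iteration 3: 1100100
iteration 4: 0101001
iteration 5: 0000010
iteration 6: 1111100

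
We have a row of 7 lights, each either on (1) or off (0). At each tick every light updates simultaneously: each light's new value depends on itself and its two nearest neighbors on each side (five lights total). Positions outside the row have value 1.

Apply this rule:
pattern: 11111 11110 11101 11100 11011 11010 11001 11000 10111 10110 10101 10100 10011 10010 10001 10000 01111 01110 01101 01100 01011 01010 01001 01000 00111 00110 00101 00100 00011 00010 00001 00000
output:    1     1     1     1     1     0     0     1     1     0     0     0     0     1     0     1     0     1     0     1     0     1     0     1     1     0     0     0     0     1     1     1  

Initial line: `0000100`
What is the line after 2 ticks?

tick 1: 1111000
tick 2: 1111100

1111100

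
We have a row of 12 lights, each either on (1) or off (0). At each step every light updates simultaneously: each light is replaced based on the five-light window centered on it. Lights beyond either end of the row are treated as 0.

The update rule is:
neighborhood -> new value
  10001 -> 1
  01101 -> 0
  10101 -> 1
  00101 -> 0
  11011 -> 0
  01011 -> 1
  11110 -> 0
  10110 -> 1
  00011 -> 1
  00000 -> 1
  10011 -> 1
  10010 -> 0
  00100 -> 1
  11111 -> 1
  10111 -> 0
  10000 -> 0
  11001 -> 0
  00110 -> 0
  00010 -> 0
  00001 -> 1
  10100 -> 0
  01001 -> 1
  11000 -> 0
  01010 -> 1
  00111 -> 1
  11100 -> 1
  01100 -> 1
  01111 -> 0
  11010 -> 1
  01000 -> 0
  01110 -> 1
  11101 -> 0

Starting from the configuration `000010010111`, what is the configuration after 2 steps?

110011000111

step 1: 111011001011
step 2: 110011000111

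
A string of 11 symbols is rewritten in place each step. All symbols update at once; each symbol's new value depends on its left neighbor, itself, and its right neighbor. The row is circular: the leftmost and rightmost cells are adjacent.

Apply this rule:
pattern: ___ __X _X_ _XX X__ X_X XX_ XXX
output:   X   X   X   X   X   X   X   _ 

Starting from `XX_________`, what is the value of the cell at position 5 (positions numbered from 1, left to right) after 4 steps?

_

XXXXXXXXXXX
___________
XXXXXXXXXXX  (repeats step 1; period 2)
step 4: ___________
position 5 holds _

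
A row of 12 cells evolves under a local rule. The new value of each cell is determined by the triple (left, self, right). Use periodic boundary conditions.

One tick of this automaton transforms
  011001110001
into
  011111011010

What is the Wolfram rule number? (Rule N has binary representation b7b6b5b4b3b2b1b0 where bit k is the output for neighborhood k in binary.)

90

position 6: 111 → 0  (bit 7 = 0)
position 2: 110 → 1  (bit 6 = 1)
position 0: 101 → 0  (bit 5 = 0)
position 3: 100 → 1  (bit 4 = 1)
position 1: 011 → 1  (bit 3 = 1)
position 11: 010 → 0  (bit 2 = 0)
position 4: 001 → 1  (bit 1 = 1)
position 9: 000 → 0  (bit 0 = 0)
bits b7..b0 = 01011010 = 90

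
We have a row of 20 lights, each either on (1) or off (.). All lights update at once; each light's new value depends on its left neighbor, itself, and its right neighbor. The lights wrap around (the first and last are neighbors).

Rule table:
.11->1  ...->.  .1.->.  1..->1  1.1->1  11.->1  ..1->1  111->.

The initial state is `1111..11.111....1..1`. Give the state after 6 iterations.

...1111111.11..1.111
1.11.....111111.11.1
11111...11....111111
....11.1111..11.....
...11111..111111....
..11...1111....11...

..11...1111....11...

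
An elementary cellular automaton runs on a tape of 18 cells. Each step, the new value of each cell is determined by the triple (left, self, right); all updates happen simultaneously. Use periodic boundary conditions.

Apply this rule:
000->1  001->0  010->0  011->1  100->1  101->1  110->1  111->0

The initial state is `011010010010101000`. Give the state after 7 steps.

011101001001010111
110110100100101101
011111010010011111
110001101001010001
011101110100101101
110111011010011110
111101111101010011

111101111101010011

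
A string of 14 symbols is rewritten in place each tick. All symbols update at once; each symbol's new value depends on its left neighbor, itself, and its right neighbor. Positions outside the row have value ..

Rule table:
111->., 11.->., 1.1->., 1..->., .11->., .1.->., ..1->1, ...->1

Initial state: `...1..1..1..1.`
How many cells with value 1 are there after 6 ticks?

3

111..1..1..1..
....1..1..1..1
1111..1..1..1.
.....1..1..1..
11111..1..1..1
......1..1..1.
count of 1: 3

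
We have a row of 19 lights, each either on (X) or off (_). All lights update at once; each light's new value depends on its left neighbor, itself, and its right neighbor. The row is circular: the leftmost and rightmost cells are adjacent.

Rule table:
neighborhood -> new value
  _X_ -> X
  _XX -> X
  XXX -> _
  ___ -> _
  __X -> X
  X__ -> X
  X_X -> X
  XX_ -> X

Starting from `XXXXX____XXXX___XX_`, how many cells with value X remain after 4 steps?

X___XX__XX__XX_XXXX
XX_XXXXXXXXXXXXX___
XXXX___________XX_X
___XX_________XXXXX
count of X: 7

7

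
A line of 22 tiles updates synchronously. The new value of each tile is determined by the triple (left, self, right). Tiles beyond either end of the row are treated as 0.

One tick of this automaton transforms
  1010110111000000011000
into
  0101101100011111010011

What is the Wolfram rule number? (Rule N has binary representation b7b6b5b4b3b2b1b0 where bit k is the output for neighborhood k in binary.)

41

position 8: 111 → 0  (bit 7 = 0)
position 5: 110 → 0  (bit 6 = 0)
position 1: 101 → 1  (bit 5 = 1)
position 10: 100 → 0  (bit 4 = 0)
position 4: 011 → 1  (bit 3 = 1)
position 0: 010 → 0  (bit 2 = 0)
position 16: 001 → 0  (bit 1 = 0)
position 11: 000 → 1  (bit 0 = 1)
bits b7..b0 = 00101001 = 41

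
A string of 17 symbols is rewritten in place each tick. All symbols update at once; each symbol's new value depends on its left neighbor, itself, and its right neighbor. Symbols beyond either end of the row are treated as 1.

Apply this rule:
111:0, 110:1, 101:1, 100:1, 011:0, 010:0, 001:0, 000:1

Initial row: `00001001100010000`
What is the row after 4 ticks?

tick 1: 11100100111001110
tick 2: 00110010001100011
tick 3: 10011001100111000
tick 4: 11001100110001110

11001100110001110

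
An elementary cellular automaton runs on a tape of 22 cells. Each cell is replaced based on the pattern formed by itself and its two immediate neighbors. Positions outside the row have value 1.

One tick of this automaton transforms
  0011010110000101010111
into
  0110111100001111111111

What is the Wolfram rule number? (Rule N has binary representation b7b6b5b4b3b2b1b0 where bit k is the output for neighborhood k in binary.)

174

position 20: 111 → 1  (bit 7 = 1)
position 3: 110 → 0  (bit 6 = 0)
position 4: 101 → 1  (bit 5 = 1)
position 0: 100 → 0  (bit 4 = 0)
position 2: 011 → 1  (bit 3 = 1)
position 5: 010 → 1  (bit 2 = 1)
position 1: 001 → 1  (bit 1 = 1)
position 10: 000 → 0  (bit 0 = 0)
bits b7..b0 = 10101110 = 174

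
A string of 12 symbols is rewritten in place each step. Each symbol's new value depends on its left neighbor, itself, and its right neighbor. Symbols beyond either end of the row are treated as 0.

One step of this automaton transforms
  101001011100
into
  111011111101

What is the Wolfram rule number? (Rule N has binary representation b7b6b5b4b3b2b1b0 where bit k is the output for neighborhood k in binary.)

239

position 8: 111 → 1  (bit 7 = 1)
position 9: 110 → 1  (bit 6 = 1)
position 1: 101 → 1  (bit 5 = 1)
position 3: 100 → 0  (bit 4 = 0)
position 7: 011 → 1  (bit 3 = 1)
position 0: 010 → 1  (bit 2 = 1)
position 4: 001 → 1  (bit 1 = 1)
position 11: 000 → 1  (bit 0 = 1)
bits b7..b0 = 11101111 = 239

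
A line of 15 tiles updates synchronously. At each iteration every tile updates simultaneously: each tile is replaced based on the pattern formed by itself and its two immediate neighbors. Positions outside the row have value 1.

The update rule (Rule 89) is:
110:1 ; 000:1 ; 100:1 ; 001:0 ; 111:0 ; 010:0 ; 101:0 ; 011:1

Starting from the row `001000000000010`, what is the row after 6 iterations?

100111111111000
110100000001110
010011111101010
001010000100000
100001110011110
111101011010010

111101011010010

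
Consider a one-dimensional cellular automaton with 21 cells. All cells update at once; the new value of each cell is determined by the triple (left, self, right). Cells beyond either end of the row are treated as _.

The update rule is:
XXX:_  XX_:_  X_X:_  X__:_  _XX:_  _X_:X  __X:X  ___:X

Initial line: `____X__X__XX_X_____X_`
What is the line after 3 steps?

step 1: XXXXX_XX_X___X_XXXXX_
step 2: _________X_XXX_______
step 3: XXXXXXXXXX_____XXXXXX

XXXXXXXXXX_____XXXXXX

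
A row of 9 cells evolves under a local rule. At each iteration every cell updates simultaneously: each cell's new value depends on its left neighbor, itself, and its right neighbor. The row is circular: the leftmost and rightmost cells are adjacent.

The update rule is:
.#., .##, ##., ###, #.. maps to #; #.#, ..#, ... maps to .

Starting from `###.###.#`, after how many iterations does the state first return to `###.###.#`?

###.###.#

1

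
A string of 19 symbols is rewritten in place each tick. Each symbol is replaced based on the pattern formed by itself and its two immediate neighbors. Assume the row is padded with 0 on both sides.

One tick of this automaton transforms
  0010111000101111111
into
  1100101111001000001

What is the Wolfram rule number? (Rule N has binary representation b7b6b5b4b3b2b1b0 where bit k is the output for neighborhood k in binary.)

position 5: 111 → 0  (bit 7 = 0)
position 6: 110 → 1  (bit 6 = 1)
position 3: 101 → 0  (bit 5 = 0)
position 7: 100 → 1  (bit 4 = 1)
position 4: 011 → 1  (bit 3 = 1)
position 2: 010 → 0  (bit 2 = 0)
position 1: 001 → 1  (bit 1 = 1)
position 0: 000 → 1  (bit 0 = 1)
bits b7..b0 = 01011011 = 91

91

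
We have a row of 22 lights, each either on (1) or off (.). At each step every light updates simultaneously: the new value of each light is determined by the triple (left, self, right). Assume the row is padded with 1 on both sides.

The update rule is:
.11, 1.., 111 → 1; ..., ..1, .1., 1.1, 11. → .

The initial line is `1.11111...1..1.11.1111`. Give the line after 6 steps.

step 1: ..1111.1...1...1..1111
step 2: 1.111...1...1...1.1111
step 3: ..11.1...1...1....1111
step 4: 1.1...1...1...1...1111
step 5: ...1...1...1...1..1111
step 6: 1...1...1...1...1.1111

1...1...1...1...1.1111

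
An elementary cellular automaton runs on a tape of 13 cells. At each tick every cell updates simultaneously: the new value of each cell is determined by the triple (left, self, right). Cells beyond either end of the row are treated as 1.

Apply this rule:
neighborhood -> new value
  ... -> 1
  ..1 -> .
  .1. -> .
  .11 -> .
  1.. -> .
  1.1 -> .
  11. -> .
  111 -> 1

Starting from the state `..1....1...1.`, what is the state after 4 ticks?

....11...1...
.11....1...1.
....11...1...  (repeats tick 1; period 2)
tick 4: .11....1...1.

.11....1...1.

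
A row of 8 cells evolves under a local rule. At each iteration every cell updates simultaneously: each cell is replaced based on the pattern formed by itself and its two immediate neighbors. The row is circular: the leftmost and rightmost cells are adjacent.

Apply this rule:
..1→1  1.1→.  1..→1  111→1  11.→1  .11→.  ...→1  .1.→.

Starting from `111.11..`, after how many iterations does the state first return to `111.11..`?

8

iteration 1: .11..111
iteration 2: ..111.11
iteration 3: 11.11..1
iteration 4: 11..111.
iteration 5: .111.11.
iteration 6: 1.11..11
iteration 7: 1..111.1
iteration 8: 111.11..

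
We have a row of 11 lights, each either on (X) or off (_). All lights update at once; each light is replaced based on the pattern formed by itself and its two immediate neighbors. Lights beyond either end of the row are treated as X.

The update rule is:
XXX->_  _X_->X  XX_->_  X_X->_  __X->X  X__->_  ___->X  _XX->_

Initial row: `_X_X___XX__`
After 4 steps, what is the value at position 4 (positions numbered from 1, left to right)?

_X_X_XX___X
_X_X____XX_
_X_X_XXX___
_X_X_____XX
position 4 holds X

X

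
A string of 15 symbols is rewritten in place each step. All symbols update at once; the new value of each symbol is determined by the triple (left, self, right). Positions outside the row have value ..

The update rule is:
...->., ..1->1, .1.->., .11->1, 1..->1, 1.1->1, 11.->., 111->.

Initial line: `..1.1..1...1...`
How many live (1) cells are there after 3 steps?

step 1: .1.1.11.1.1.1..
step 2: 1.1.11.1.1.1.1.
step 3: .1.11.1.1.1.1.1
count of 1: 8

8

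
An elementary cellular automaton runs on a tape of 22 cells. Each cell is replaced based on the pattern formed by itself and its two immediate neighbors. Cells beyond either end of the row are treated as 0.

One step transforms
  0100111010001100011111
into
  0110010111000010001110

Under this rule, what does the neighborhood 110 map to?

0

At position 6 the neighborhood is 110; the next row has 0 there.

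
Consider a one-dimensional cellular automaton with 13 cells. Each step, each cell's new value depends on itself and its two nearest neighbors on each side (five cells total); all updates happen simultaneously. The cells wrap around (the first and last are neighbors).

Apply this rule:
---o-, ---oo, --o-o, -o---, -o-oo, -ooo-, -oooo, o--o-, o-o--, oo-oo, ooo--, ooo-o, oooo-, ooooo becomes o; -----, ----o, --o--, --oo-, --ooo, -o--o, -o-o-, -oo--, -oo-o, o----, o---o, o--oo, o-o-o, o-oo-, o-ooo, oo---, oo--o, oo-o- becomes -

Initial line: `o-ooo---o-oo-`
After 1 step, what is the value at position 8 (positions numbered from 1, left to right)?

o

-o-oo--ooo---
position 8 holds o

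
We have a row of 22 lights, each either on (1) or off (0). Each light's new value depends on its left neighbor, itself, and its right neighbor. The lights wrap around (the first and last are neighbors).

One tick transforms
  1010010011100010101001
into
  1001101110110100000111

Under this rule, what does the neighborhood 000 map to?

0

At position 12 the neighborhood is 000; the next row has 0 there.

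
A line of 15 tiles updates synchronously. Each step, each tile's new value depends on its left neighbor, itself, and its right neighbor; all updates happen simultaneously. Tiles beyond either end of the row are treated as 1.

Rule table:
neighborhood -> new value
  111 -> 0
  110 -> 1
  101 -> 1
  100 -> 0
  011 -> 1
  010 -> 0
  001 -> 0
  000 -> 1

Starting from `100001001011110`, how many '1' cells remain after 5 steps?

8

101100000110011
111101110110010
000111011110001
010101110010101
101011010001011
count of 1: 8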